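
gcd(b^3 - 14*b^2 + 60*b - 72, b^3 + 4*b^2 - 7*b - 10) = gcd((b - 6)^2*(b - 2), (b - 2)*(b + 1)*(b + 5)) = b - 2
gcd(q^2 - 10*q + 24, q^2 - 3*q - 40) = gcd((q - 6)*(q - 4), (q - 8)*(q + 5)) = 1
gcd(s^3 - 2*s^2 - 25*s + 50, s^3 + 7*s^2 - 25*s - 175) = s^2 - 25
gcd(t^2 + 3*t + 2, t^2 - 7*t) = 1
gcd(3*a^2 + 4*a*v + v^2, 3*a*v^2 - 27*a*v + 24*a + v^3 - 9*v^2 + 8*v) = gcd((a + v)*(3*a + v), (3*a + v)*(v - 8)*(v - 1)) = 3*a + v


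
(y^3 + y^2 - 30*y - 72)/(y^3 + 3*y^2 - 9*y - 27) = (y^2 - 2*y - 24)/(y^2 - 9)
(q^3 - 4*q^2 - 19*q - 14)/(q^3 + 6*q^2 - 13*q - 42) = (q^2 - 6*q - 7)/(q^2 + 4*q - 21)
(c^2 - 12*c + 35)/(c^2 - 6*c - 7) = (c - 5)/(c + 1)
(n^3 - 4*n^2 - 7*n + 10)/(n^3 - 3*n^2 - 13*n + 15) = (n + 2)/(n + 3)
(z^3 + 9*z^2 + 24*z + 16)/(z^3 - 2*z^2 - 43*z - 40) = (z^2 + 8*z + 16)/(z^2 - 3*z - 40)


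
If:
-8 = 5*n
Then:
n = -8/5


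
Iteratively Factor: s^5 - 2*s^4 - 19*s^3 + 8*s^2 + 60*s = (s - 5)*(s^4 + 3*s^3 - 4*s^2 - 12*s) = s*(s - 5)*(s^3 + 3*s^2 - 4*s - 12) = s*(s - 5)*(s + 2)*(s^2 + s - 6) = s*(s - 5)*(s + 2)*(s + 3)*(s - 2)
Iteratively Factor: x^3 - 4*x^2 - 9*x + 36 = (x - 4)*(x^2 - 9) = (x - 4)*(x + 3)*(x - 3)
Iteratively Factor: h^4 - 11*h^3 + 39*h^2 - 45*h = (h - 5)*(h^3 - 6*h^2 + 9*h) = (h - 5)*(h - 3)*(h^2 - 3*h) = h*(h - 5)*(h - 3)*(h - 3)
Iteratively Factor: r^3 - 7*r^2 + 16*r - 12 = (r - 2)*(r^2 - 5*r + 6) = (r - 2)^2*(r - 3)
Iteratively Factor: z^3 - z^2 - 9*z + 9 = (z - 3)*(z^2 + 2*z - 3) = (z - 3)*(z + 3)*(z - 1)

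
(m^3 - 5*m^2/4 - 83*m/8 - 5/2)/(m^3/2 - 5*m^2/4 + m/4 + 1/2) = (8*m^3 - 10*m^2 - 83*m - 20)/(2*(2*m^3 - 5*m^2 + m + 2))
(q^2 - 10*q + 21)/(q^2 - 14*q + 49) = (q - 3)/(q - 7)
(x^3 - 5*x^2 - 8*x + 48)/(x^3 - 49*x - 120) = (x^2 - 8*x + 16)/(x^2 - 3*x - 40)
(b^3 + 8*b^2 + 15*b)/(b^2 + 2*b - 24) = b*(b^2 + 8*b + 15)/(b^2 + 2*b - 24)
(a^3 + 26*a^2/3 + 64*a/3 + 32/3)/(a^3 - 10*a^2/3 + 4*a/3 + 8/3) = (a^2 + 8*a + 16)/(a^2 - 4*a + 4)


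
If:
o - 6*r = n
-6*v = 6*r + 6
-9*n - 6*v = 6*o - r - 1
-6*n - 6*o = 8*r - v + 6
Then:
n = 518/327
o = -616/327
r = -63/109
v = -46/109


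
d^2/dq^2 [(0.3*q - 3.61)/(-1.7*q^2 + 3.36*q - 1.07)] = (-(0.3*q - 3.61)*(3.4*q - 3.36)*(6.8*q - 6.72) + (3.06*q - 14.29)*(1.7*q^2 - 3.36*q + 1.07))/(1.7*q^2 - 3.36*q + 1.07)^3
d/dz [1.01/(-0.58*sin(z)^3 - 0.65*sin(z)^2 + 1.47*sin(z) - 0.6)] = (1.7574*sin(z)^2 + 1.313*sin(z) - 1.4847)*cos(z)/(0.58*sin(z)^3 + 0.65*sin(z)^2 - 1.47*sin(z) + 0.6)^2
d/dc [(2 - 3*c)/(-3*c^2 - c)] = (-9*c^2 + 12*c + 2)/(c^2*(9*c^2 + 6*c + 1))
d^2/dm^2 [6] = 0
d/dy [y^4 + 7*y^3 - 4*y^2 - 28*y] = 4*y^3 + 21*y^2 - 8*y - 28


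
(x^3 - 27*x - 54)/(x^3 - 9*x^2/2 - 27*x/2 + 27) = 2*(x + 3)/(2*x - 3)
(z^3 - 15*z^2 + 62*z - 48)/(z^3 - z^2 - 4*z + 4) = (z^2 - 14*z + 48)/(z^2 - 4)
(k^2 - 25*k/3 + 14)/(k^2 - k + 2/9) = 3*(3*k^2 - 25*k + 42)/(9*k^2 - 9*k + 2)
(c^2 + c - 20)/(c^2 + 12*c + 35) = (c - 4)/(c + 7)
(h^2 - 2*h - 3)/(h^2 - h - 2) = (h - 3)/(h - 2)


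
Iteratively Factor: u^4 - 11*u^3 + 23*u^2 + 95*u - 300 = (u - 5)*(u^3 - 6*u^2 - 7*u + 60) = (u - 5)*(u + 3)*(u^2 - 9*u + 20) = (u - 5)*(u - 4)*(u + 3)*(u - 5)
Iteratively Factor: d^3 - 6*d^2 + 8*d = (d - 2)*(d^2 - 4*d) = d*(d - 2)*(d - 4)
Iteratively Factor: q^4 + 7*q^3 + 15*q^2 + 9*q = (q + 1)*(q^3 + 6*q^2 + 9*q) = (q + 1)*(q + 3)*(q^2 + 3*q) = q*(q + 1)*(q + 3)*(q + 3)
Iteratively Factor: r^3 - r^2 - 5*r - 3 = (r + 1)*(r^2 - 2*r - 3) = (r + 1)^2*(r - 3)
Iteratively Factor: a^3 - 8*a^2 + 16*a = (a)*(a^2 - 8*a + 16) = a*(a - 4)*(a - 4)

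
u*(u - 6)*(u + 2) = u^3 - 4*u^2 - 12*u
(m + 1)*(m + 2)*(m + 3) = m^3 + 6*m^2 + 11*m + 6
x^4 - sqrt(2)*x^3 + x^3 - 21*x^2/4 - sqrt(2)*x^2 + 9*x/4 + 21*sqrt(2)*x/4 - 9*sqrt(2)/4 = (x - 3/2)*(x - 1/2)*(x + 3)*(x - sqrt(2))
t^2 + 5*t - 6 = (t - 1)*(t + 6)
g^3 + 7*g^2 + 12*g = g*(g + 3)*(g + 4)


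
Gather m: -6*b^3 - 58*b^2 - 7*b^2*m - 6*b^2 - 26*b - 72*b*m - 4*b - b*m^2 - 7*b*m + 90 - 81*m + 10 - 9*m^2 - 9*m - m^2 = -6*b^3 - 64*b^2 - 30*b + m^2*(-b - 10) + m*(-7*b^2 - 79*b - 90) + 100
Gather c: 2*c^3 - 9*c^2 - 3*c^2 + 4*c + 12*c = 2*c^3 - 12*c^2 + 16*c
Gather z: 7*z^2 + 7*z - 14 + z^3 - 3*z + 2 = z^3 + 7*z^2 + 4*z - 12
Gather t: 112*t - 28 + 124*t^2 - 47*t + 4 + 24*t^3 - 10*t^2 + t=24*t^3 + 114*t^2 + 66*t - 24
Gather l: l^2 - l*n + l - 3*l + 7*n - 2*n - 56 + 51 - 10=l^2 + l*(-n - 2) + 5*n - 15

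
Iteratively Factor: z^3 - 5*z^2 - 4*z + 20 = (z - 5)*(z^2 - 4) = (z - 5)*(z + 2)*(z - 2)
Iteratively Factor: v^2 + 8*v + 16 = (v + 4)*(v + 4)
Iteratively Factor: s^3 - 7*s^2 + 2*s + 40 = (s - 4)*(s^2 - 3*s - 10) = (s - 4)*(s + 2)*(s - 5)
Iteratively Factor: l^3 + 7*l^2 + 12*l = (l + 3)*(l^2 + 4*l) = l*(l + 3)*(l + 4)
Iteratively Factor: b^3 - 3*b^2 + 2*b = (b - 1)*(b^2 - 2*b) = b*(b - 1)*(b - 2)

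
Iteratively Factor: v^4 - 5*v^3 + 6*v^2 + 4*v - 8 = (v - 2)*(v^3 - 3*v^2 + 4) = (v - 2)^2*(v^2 - v - 2) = (v - 2)^2*(v + 1)*(v - 2)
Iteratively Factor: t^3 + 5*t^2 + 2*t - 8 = (t + 2)*(t^2 + 3*t - 4) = (t - 1)*(t + 2)*(t + 4)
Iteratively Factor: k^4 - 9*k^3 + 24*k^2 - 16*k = (k - 4)*(k^3 - 5*k^2 + 4*k) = (k - 4)*(k - 1)*(k^2 - 4*k) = k*(k - 4)*(k - 1)*(k - 4)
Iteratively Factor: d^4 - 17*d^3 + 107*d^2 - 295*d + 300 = (d - 4)*(d^3 - 13*d^2 + 55*d - 75) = (d - 5)*(d - 4)*(d^2 - 8*d + 15) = (d - 5)^2*(d - 4)*(d - 3)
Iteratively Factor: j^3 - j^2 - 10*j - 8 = (j - 4)*(j^2 + 3*j + 2) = (j - 4)*(j + 1)*(j + 2)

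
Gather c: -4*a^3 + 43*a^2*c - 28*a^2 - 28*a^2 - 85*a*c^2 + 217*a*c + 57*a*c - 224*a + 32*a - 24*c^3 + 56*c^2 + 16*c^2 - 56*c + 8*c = -4*a^3 - 56*a^2 - 192*a - 24*c^3 + c^2*(72 - 85*a) + c*(43*a^2 + 274*a - 48)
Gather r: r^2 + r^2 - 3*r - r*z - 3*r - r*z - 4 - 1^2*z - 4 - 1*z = 2*r^2 + r*(-2*z - 6) - 2*z - 8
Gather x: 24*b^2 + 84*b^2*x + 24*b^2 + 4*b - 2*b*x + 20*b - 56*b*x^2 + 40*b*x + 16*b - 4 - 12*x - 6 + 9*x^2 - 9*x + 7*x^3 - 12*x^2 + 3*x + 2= 48*b^2 + 40*b + 7*x^3 + x^2*(-56*b - 3) + x*(84*b^2 + 38*b - 18) - 8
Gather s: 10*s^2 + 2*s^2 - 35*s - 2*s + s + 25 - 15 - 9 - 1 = 12*s^2 - 36*s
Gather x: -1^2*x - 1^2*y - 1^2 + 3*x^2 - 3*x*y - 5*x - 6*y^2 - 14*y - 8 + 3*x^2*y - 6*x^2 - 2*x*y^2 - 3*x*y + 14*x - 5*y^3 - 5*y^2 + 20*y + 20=x^2*(3*y - 3) + x*(-2*y^2 - 6*y + 8) - 5*y^3 - 11*y^2 + 5*y + 11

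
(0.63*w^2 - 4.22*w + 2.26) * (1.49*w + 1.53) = 0.9387*w^3 - 5.3239*w^2 - 3.0892*w + 3.4578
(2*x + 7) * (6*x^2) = 12*x^3 + 42*x^2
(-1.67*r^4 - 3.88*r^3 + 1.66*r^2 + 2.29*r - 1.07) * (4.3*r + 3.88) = -7.181*r^5 - 23.1636*r^4 - 7.9164*r^3 + 16.2878*r^2 + 4.2842*r - 4.1516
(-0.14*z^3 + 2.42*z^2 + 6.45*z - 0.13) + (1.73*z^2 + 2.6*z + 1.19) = -0.14*z^3 + 4.15*z^2 + 9.05*z + 1.06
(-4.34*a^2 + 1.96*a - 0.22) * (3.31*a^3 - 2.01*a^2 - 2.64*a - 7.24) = -14.3654*a^5 + 15.211*a^4 + 6.7898*a^3 + 26.6894*a^2 - 13.6096*a + 1.5928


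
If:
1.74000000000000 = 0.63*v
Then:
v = 2.76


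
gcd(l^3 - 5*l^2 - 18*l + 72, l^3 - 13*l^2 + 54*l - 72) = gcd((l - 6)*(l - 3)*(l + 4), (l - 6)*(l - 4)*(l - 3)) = l^2 - 9*l + 18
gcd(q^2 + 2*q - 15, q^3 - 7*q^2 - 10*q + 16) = 1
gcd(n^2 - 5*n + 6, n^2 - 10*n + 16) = n - 2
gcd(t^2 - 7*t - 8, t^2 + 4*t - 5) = 1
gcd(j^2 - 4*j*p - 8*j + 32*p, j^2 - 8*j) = j - 8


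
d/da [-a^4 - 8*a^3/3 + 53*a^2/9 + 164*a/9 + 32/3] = -4*a^3 - 8*a^2 + 106*a/9 + 164/9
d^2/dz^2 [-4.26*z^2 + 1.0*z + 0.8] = -8.52000000000000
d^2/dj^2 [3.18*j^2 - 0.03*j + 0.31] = 6.36000000000000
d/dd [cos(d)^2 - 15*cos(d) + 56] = (15 - 2*cos(d))*sin(d)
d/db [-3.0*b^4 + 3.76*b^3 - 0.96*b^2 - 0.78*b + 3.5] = -12.0*b^3 + 11.28*b^2 - 1.92*b - 0.78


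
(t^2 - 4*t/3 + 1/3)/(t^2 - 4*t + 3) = (t - 1/3)/(t - 3)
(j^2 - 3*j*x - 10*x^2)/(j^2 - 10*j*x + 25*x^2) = (-j - 2*x)/(-j + 5*x)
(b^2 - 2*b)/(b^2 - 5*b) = (b - 2)/(b - 5)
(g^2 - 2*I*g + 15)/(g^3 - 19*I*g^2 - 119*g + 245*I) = (g + 3*I)/(g^2 - 14*I*g - 49)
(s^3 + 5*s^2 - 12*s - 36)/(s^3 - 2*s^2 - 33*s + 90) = (s + 2)/(s - 5)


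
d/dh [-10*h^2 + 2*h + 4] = 2 - 20*h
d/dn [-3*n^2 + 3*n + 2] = 3 - 6*n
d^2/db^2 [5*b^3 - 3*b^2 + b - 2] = 30*b - 6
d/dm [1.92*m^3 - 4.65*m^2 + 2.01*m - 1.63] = 5.76*m^2 - 9.3*m + 2.01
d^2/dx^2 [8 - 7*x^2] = -14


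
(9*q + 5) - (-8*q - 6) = 17*q + 11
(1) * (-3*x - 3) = -3*x - 3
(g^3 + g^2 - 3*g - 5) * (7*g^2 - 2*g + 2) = 7*g^5 + 5*g^4 - 21*g^3 - 27*g^2 + 4*g - 10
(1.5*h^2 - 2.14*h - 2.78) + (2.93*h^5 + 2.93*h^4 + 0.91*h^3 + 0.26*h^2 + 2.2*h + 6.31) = 2.93*h^5 + 2.93*h^4 + 0.91*h^3 + 1.76*h^2 + 0.0600000000000001*h + 3.53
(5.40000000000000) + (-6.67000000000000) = -1.27000000000000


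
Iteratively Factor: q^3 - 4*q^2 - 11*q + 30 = (q - 2)*(q^2 - 2*q - 15) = (q - 2)*(q + 3)*(q - 5)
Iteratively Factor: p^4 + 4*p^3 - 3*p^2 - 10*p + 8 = (p + 2)*(p^3 + 2*p^2 - 7*p + 4) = (p - 1)*(p + 2)*(p^2 + 3*p - 4) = (p - 1)*(p + 2)*(p + 4)*(p - 1)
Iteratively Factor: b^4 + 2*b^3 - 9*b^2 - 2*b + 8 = (b - 2)*(b^3 + 4*b^2 - b - 4) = (b - 2)*(b - 1)*(b^2 + 5*b + 4) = (b - 2)*(b - 1)*(b + 1)*(b + 4)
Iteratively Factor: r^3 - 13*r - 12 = (r + 3)*(r^2 - 3*r - 4) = (r - 4)*(r + 3)*(r + 1)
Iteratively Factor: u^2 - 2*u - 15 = (u - 5)*(u + 3)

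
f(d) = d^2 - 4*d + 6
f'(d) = 2*d - 4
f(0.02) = 5.92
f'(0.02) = -3.96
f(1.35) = 2.42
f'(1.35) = -1.30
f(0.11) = 5.57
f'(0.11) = -3.78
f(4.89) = 10.35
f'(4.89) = 5.78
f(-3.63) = 33.70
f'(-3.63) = -11.26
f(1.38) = 2.38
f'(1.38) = -1.24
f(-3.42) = 31.38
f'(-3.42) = -10.84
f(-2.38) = 21.18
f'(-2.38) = -8.76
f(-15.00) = 291.00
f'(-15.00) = -34.00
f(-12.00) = 198.00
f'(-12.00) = -28.00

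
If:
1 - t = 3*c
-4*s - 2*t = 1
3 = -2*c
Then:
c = -3/2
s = -3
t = 11/2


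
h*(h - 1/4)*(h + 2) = h^3 + 7*h^2/4 - h/2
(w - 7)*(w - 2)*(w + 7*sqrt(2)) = w^3 - 9*w^2 + 7*sqrt(2)*w^2 - 63*sqrt(2)*w + 14*w + 98*sqrt(2)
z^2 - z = z*(z - 1)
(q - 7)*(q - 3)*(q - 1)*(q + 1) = q^4 - 10*q^3 + 20*q^2 + 10*q - 21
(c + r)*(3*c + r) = 3*c^2 + 4*c*r + r^2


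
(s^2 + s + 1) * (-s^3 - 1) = -s^5 - s^4 - s^3 - s^2 - s - 1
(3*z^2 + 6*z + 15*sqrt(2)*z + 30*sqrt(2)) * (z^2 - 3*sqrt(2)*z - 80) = 3*z^4 + 6*z^3 + 6*sqrt(2)*z^3 - 330*z^2 + 12*sqrt(2)*z^2 - 1200*sqrt(2)*z - 660*z - 2400*sqrt(2)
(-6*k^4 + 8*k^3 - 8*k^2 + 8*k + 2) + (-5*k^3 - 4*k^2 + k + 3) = -6*k^4 + 3*k^3 - 12*k^2 + 9*k + 5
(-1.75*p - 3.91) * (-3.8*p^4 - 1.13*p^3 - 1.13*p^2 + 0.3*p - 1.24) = 6.65*p^5 + 16.8355*p^4 + 6.3958*p^3 + 3.8933*p^2 + 0.997*p + 4.8484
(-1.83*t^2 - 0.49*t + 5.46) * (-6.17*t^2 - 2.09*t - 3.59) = 11.2911*t^4 + 6.848*t^3 - 26.0944*t^2 - 9.6523*t - 19.6014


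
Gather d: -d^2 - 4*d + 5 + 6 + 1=-d^2 - 4*d + 12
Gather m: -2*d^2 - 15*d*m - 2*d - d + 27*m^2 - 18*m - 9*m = -2*d^2 - 3*d + 27*m^2 + m*(-15*d - 27)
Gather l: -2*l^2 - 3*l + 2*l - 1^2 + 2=-2*l^2 - l + 1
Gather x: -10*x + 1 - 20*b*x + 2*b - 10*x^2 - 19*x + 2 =2*b - 10*x^2 + x*(-20*b - 29) + 3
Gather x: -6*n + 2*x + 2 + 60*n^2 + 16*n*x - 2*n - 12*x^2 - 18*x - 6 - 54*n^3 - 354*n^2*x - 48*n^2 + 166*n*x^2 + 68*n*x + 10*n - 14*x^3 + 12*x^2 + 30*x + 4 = -54*n^3 + 12*n^2 + 166*n*x^2 + 2*n - 14*x^3 + x*(-354*n^2 + 84*n + 14)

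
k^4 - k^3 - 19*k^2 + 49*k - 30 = (k - 3)*(k - 2)*(k - 1)*(k + 5)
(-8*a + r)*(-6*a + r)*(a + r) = 48*a^3 + 34*a^2*r - 13*a*r^2 + r^3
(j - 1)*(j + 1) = j^2 - 1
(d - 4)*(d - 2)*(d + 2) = d^3 - 4*d^2 - 4*d + 16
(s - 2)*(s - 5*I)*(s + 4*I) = s^3 - 2*s^2 - I*s^2 + 20*s + 2*I*s - 40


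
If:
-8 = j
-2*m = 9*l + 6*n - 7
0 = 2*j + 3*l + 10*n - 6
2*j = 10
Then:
No Solution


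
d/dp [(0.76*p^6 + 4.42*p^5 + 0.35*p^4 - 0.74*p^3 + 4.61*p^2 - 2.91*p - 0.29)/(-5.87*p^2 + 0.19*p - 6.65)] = (-17.8448*p^7 - 77.1142*p^6 - 31.0738*p^5 - 142.4217*p^4 - 9.5912*p^3 - 1.4428*p^2 - 64.7176*p + 19.4066)/(34.4569*p^4 - 2.2306*p^3 + 78.1071*p^2 - 2.527*p + 44.2225)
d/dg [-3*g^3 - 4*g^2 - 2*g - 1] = -9*g^2 - 8*g - 2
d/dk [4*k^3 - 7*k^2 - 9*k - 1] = 12*k^2 - 14*k - 9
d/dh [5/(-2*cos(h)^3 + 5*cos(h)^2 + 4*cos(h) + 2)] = 40*(3*sin(h)^2 + 5*cos(h) - 1)*sin(h)/(10*sin(h)^2 - 5*cos(h) + cos(3*h) - 14)^2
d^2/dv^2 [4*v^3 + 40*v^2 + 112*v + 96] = 24*v + 80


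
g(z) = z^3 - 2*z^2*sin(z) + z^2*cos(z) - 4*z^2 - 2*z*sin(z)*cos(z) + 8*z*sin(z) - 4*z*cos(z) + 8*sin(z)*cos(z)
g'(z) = -z^2*sin(z) - 2*z^2*cos(z) + 3*z^2 + 2*z*sin(z)^2 - 2*z*cos(z)^2 + 10*z*cos(z) - 8*z - 8*sin(z)^2 - 2*sin(z)*cos(z) + 8*sin(z) + 8*cos(z)^2 - 4*cos(z)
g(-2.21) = -10.54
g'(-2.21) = 46.69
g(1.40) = 2.33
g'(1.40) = -3.57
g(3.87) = -2.11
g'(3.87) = 14.11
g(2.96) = -5.34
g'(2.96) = -3.18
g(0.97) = 3.16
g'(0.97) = -0.08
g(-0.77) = 0.15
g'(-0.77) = -5.18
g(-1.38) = 3.74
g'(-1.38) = -2.94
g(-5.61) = -318.15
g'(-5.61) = 31.76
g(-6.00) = -330.55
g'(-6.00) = 33.93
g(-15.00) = -4102.07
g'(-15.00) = 1399.84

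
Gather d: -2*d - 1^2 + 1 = -2*d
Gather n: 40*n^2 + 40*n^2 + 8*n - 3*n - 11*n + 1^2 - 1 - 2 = 80*n^2 - 6*n - 2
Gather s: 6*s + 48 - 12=6*s + 36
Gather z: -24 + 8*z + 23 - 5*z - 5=3*z - 6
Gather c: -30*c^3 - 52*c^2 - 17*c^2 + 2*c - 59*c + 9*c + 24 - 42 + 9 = -30*c^3 - 69*c^2 - 48*c - 9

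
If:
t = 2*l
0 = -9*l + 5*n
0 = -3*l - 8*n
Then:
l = 0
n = 0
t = 0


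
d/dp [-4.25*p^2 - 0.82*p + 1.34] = -8.5*p - 0.82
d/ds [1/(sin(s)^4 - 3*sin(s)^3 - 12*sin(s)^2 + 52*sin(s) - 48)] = (sin(s) + 4*cos(s)^2 + 22)*cos(s)/((sin(s) - 3)^2*(sin(s) - 2)^3*(sin(s) + 4)^2)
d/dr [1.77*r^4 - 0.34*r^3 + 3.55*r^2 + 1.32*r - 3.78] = 7.08*r^3 - 1.02*r^2 + 7.1*r + 1.32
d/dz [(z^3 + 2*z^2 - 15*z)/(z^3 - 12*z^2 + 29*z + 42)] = 2*(-7*z^4 + 44*z^3 + 2*z^2 + 84*z - 315)/(z^6 - 24*z^5 + 202*z^4 - 612*z^3 - 167*z^2 + 2436*z + 1764)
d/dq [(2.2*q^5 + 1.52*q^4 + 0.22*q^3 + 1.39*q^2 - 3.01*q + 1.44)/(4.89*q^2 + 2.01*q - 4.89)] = (32.274*q^6 + 32.5536*q^5 - 43.5486*q^4 - 28.8468*q^3 + 14.2854*q^2 - 27.6774*q + 11.8245)/(23.9121*q^4 + 19.6578*q^3 - 43.7841*q^2 - 19.6578*q + 23.9121)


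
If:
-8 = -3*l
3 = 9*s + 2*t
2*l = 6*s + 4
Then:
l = 8/3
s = 2/9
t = 1/2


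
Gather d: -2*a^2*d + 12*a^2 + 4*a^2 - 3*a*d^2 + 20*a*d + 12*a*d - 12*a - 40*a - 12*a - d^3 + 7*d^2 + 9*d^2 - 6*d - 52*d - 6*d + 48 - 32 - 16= 16*a^2 - 64*a - d^3 + d^2*(16 - 3*a) + d*(-2*a^2 + 32*a - 64)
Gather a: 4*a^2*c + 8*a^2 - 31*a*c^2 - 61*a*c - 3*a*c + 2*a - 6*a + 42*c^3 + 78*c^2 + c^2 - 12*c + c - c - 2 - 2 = a^2*(4*c + 8) + a*(-31*c^2 - 64*c - 4) + 42*c^3 + 79*c^2 - 12*c - 4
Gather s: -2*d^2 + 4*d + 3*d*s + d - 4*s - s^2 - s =-2*d^2 + 5*d - s^2 + s*(3*d - 5)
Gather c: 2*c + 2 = 2*c + 2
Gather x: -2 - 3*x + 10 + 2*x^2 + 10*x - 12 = 2*x^2 + 7*x - 4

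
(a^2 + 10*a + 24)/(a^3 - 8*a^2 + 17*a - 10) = (a^2 + 10*a + 24)/(a^3 - 8*a^2 + 17*a - 10)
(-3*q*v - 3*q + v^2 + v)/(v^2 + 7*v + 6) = (-3*q + v)/(v + 6)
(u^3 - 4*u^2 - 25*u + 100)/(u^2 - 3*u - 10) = (u^2 + u - 20)/(u + 2)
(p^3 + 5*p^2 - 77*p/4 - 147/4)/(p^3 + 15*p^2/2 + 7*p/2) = (4*p^2 - 8*p - 21)/(2*p*(2*p + 1))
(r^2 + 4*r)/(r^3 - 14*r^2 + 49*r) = (r + 4)/(r^2 - 14*r + 49)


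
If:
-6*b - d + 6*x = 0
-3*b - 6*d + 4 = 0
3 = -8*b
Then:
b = -3/8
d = 41/48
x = -67/288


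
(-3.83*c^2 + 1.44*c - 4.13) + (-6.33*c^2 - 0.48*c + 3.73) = -10.16*c^2 + 0.96*c - 0.4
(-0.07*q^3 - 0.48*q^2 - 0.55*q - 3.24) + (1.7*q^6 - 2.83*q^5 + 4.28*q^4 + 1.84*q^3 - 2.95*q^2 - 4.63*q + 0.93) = 1.7*q^6 - 2.83*q^5 + 4.28*q^4 + 1.77*q^3 - 3.43*q^2 - 5.18*q - 2.31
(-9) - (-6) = -3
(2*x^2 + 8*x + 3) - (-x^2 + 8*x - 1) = 3*x^2 + 4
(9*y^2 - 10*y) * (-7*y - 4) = -63*y^3 + 34*y^2 + 40*y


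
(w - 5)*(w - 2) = w^2 - 7*w + 10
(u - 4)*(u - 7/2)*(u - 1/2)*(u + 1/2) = u^4 - 15*u^3/2 + 55*u^2/4 + 15*u/8 - 7/2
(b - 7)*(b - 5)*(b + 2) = b^3 - 10*b^2 + 11*b + 70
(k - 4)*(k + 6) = k^2 + 2*k - 24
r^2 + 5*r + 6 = (r + 2)*(r + 3)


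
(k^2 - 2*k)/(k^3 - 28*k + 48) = k/(k^2 + 2*k - 24)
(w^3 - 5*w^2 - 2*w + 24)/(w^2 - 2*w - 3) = (w^2 - 2*w - 8)/(w + 1)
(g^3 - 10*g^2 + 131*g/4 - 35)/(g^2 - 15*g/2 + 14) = g - 5/2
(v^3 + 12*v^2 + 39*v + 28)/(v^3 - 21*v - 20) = (v + 7)/(v - 5)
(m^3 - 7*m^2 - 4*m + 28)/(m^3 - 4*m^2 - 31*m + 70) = (m + 2)/(m + 5)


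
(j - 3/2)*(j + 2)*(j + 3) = j^3 + 7*j^2/2 - 3*j/2 - 9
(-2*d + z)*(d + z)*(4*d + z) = -8*d^3 - 6*d^2*z + 3*d*z^2 + z^3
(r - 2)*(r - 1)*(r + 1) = r^3 - 2*r^2 - r + 2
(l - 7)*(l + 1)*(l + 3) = l^3 - 3*l^2 - 25*l - 21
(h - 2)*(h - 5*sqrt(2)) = h^2 - 5*sqrt(2)*h - 2*h + 10*sqrt(2)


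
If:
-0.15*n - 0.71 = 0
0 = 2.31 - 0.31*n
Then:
No Solution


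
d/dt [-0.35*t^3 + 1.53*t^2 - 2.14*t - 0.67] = -1.05*t^2 + 3.06*t - 2.14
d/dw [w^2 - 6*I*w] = 2*w - 6*I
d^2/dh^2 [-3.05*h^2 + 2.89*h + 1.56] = -6.10000000000000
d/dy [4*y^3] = 12*y^2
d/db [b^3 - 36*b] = 3*b^2 - 36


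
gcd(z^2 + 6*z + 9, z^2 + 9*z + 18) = z + 3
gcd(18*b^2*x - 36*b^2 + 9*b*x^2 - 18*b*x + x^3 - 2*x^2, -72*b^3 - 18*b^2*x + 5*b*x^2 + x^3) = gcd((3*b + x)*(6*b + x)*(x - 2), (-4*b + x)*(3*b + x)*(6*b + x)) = 18*b^2 + 9*b*x + x^2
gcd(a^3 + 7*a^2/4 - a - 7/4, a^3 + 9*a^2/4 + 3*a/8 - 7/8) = a^2 + 11*a/4 + 7/4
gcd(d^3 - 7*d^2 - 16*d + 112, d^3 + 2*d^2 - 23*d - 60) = d + 4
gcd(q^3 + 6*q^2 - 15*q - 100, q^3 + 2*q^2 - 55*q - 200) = q^2 + 10*q + 25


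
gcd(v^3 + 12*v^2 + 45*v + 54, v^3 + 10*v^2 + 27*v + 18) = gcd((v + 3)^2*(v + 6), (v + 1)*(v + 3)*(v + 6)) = v^2 + 9*v + 18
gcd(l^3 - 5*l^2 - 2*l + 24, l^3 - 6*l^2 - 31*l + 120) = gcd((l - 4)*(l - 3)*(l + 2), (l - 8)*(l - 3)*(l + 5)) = l - 3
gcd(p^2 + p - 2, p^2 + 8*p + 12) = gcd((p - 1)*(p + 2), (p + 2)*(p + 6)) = p + 2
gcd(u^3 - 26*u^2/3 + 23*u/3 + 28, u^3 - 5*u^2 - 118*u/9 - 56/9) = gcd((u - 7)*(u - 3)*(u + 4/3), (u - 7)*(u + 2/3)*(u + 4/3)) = u^2 - 17*u/3 - 28/3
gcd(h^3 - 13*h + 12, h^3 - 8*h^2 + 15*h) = h - 3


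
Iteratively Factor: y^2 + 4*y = (y)*(y + 4)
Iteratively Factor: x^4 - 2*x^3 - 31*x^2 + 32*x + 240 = (x - 4)*(x^3 + 2*x^2 - 23*x - 60) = (x - 4)*(x + 4)*(x^2 - 2*x - 15) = (x - 5)*(x - 4)*(x + 4)*(x + 3)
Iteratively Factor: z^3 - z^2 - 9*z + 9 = (z - 1)*(z^2 - 9) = (z - 1)*(z + 3)*(z - 3)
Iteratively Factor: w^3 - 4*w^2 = (w)*(w^2 - 4*w) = w^2*(w - 4)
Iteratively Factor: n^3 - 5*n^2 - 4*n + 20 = (n - 2)*(n^2 - 3*n - 10) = (n - 5)*(n - 2)*(n + 2)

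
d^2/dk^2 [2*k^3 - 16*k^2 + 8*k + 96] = 12*k - 32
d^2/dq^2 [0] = 0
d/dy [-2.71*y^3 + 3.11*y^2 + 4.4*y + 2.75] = -8.13*y^2 + 6.22*y + 4.4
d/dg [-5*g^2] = -10*g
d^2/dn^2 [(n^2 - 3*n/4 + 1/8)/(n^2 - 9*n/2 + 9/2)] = 15*(8*n^3 - 28*n^2 + 18*n + 15)/(2*(8*n^6 - 108*n^5 + 594*n^4 - 1701*n^3 + 2673*n^2 - 2187*n + 729))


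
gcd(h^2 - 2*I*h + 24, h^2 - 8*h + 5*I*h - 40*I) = 1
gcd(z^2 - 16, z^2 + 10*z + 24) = z + 4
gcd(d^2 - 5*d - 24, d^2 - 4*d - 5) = 1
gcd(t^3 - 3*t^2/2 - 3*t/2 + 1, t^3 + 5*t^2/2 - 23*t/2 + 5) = t^2 - 5*t/2 + 1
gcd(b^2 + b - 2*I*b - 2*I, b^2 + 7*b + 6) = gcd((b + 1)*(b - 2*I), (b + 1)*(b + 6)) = b + 1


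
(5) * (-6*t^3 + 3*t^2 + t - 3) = -30*t^3 + 15*t^2 + 5*t - 15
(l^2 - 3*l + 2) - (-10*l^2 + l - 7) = 11*l^2 - 4*l + 9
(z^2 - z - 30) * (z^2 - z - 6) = z^4 - 2*z^3 - 35*z^2 + 36*z + 180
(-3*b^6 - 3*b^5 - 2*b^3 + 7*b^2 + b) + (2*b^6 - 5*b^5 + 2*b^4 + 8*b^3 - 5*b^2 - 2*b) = -b^6 - 8*b^5 + 2*b^4 + 6*b^3 + 2*b^2 - b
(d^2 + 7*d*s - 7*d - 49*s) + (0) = d^2 + 7*d*s - 7*d - 49*s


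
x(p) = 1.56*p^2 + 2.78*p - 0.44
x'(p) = 3.12*p + 2.78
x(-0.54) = -1.49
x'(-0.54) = 1.10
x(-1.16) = -1.57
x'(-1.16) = -0.84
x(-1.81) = -0.36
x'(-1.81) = -2.87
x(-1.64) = -0.80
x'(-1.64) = -2.34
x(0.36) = 0.76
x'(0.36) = 3.90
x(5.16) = 55.44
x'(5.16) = 18.88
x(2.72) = 18.66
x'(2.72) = 11.27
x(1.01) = 3.96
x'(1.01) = 5.93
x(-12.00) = 190.84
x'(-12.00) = -34.66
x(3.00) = 21.94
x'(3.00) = 12.14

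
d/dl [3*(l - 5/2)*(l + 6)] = 6*l + 21/2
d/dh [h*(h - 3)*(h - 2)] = 3*h^2 - 10*h + 6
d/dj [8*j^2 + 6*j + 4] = 16*j + 6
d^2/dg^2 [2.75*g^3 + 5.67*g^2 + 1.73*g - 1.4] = 16.5*g + 11.34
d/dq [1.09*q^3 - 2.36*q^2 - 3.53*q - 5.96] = 3.27*q^2 - 4.72*q - 3.53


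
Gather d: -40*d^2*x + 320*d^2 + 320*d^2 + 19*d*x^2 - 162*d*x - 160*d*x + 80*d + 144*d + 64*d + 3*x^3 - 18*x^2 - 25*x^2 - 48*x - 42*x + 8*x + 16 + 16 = d^2*(640 - 40*x) + d*(19*x^2 - 322*x + 288) + 3*x^3 - 43*x^2 - 82*x + 32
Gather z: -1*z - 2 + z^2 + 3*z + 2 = z^2 + 2*z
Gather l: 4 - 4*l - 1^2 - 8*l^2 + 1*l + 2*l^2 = -6*l^2 - 3*l + 3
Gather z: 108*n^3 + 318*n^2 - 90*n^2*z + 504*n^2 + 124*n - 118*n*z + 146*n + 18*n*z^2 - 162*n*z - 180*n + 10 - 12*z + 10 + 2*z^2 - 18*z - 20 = 108*n^3 + 822*n^2 + 90*n + z^2*(18*n + 2) + z*(-90*n^2 - 280*n - 30)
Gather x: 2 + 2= 4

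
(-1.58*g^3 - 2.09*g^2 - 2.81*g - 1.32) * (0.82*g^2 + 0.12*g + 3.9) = -1.2956*g^5 - 1.9034*g^4 - 8.717*g^3 - 9.5706*g^2 - 11.1174*g - 5.148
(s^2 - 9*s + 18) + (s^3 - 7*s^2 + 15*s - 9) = s^3 - 6*s^2 + 6*s + 9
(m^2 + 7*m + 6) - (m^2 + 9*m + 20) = -2*m - 14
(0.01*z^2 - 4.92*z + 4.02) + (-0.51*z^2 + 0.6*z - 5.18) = -0.5*z^2 - 4.32*z - 1.16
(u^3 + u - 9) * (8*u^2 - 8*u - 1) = 8*u^5 - 8*u^4 + 7*u^3 - 80*u^2 + 71*u + 9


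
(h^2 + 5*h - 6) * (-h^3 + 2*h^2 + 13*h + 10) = -h^5 - 3*h^4 + 29*h^3 + 63*h^2 - 28*h - 60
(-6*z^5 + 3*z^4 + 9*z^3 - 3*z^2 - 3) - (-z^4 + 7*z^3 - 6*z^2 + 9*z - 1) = -6*z^5 + 4*z^4 + 2*z^3 + 3*z^2 - 9*z - 2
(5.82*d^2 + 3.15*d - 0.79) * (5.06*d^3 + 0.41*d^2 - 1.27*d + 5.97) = 29.4492*d^5 + 18.3252*d^4 - 10.0973*d^3 + 30.421*d^2 + 19.8088*d - 4.7163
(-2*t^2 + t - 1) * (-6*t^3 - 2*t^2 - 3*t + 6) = 12*t^5 - 2*t^4 + 10*t^3 - 13*t^2 + 9*t - 6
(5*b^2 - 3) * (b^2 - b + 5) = 5*b^4 - 5*b^3 + 22*b^2 + 3*b - 15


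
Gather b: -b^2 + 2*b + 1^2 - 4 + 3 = -b^2 + 2*b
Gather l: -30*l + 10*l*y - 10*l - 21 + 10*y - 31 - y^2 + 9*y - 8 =l*(10*y - 40) - y^2 + 19*y - 60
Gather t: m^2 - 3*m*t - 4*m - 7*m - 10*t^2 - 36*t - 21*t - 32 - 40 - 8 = m^2 - 11*m - 10*t^2 + t*(-3*m - 57) - 80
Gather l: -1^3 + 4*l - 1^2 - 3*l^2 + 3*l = -3*l^2 + 7*l - 2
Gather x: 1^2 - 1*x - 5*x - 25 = -6*x - 24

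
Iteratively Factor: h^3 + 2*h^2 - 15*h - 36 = (h + 3)*(h^2 - h - 12) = (h - 4)*(h + 3)*(h + 3)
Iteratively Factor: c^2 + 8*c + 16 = (c + 4)*(c + 4)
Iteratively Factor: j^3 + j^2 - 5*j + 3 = (j - 1)*(j^2 + 2*j - 3) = (j - 1)^2*(j + 3)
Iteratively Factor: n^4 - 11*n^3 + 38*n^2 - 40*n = (n)*(n^3 - 11*n^2 + 38*n - 40) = n*(n - 5)*(n^2 - 6*n + 8) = n*(n - 5)*(n - 4)*(n - 2)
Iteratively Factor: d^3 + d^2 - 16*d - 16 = (d - 4)*(d^2 + 5*d + 4) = (d - 4)*(d + 1)*(d + 4)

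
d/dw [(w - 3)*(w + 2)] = 2*w - 1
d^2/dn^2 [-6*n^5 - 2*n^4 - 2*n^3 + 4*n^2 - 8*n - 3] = -120*n^3 - 24*n^2 - 12*n + 8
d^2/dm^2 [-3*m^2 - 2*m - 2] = -6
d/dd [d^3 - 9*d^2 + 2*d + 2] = 3*d^2 - 18*d + 2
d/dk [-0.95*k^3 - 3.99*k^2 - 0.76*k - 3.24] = -2.85*k^2 - 7.98*k - 0.76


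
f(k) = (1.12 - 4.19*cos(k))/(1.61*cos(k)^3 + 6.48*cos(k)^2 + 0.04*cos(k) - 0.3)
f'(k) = (1.12 - 4.19*cos(k))*(4.83*sin(k)*cos(k)^2 + 12.96*sin(k)*cos(k) + 0.04*sin(k))/(1.61*cos(k)^3 + 6.48*cos(k)^2 + 0.04*cos(k) - 0.3)^2 + 4.19*sin(k)/(1.61*cos(k)^3 + 6.48*cos(k)^2 + 0.04*cos(k) - 0.3)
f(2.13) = 2.65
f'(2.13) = -6.93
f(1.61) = -4.40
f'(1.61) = -21.30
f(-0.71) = -0.49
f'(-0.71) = 0.32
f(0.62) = -0.47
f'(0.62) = -0.27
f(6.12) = -0.40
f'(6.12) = 0.06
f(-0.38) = -0.42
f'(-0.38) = 0.15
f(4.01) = 1.97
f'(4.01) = 3.23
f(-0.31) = -0.41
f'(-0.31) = 0.12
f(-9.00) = 1.29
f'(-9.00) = 0.63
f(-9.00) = 1.29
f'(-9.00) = 0.63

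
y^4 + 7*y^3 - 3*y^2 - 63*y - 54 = (y - 3)*(y + 1)*(y + 3)*(y + 6)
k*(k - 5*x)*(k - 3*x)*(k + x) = k^4 - 7*k^3*x + 7*k^2*x^2 + 15*k*x^3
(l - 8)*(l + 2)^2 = l^3 - 4*l^2 - 28*l - 32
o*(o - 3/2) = o^2 - 3*o/2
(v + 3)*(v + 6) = v^2 + 9*v + 18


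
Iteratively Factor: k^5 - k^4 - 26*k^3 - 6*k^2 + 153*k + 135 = (k + 1)*(k^4 - 2*k^3 - 24*k^2 + 18*k + 135) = (k + 1)*(k + 3)*(k^3 - 5*k^2 - 9*k + 45) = (k + 1)*(k + 3)^2*(k^2 - 8*k + 15) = (k - 5)*(k + 1)*(k + 3)^2*(k - 3)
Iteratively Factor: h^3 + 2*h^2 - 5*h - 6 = (h + 1)*(h^2 + h - 6) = (h + 1)*(h + 3)*(h - 2)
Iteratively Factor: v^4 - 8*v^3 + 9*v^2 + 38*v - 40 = (v - 1)*(v^3 - 7*v^2 + 2*v + 40) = (v - 4)*(v - 1)*(v^2 - 3*v - 10) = (v - 5)*(v - 4)*(v - 1)*(v + 2)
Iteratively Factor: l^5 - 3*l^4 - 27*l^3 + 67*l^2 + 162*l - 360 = (l - 2)*(l^4 - l^3 - 29*l^2 + 9*l + 180) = (l - 3)*(l - 2)*(l^3 + 2*l^2 - 23*l - 60) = (l - 5)*(l - 3)*(l - 2)*(l^2 + 7*l + 12) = (l - 5)*(l - 3)*(l - 2)*(l + 3)*(l + 4)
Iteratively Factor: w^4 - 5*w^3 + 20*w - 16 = (w - 2)*(w^3 - 3*w^2 - 6*w + 8) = (w - 2)*(w + 2)*(w^2 - 5*w + 4) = (w - 4)*(w - 2)*(w + 2)*(w - 1)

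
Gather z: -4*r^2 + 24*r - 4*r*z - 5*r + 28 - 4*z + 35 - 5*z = -4*r^2 + 19*r + z*(-4*r - 9) + 63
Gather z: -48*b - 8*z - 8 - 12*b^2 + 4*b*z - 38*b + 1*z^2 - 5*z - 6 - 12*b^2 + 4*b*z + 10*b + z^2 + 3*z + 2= -24*b^2 - 76*b + 2*z^2 + z*(8*b - 10) - 12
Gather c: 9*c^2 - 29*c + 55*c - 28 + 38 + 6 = 9*c^2 + 26*c + 16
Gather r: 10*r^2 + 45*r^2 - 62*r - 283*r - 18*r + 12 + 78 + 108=55*r^2 - 363*r + 198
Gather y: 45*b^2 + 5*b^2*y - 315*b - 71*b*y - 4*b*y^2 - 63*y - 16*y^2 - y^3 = 45*b^2 - 315*b - y^3 + y^2*(-4*b - 16) + y*(5*b^2 - 71*b - 63)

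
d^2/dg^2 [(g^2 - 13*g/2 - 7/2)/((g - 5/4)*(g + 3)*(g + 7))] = 4*(32*g^6 - 624*g^5 - 6948*g^4 - 18497*g^3 - 39291*g^2 - 177135*g - 58177)/(64*g^9 + 1680*g^8 + 16332*g^7 + 66395*g^6 + 50622*g^5 - 350175*g^4 - 578096*g^3 + 793485*g^2 + 1124550*g - 1157625)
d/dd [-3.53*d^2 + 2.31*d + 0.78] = 2.31 - 7.06*d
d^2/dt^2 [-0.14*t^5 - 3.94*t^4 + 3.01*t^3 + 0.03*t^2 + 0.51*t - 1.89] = -2.8*t^3 - 47.28*t^2 + 18.06*t + 0.06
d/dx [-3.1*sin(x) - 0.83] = -3.1*cos(x)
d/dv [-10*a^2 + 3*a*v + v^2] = 3*a + 2*v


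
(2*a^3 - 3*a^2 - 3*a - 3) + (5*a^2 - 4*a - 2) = 2*a^3 + 2*a^2 - 7*a - 5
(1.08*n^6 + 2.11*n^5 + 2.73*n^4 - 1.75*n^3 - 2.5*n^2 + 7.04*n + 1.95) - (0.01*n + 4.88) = 1.08*n^6 + 2.11*n^5 + 2.73*n^4 - 1.75*n^3 - 2.5*n^2 + 7.03*n - 2.93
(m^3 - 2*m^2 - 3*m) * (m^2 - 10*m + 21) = m^5 - 12*m^4 + 38*m^3 - 12*m^2 - 63*m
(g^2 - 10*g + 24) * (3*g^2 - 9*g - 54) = 3*g^4 - 39*g^3 + 108*g^2 + 324*g - 1296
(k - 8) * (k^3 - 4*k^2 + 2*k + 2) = k^4 - 12*k^3 + 34*k^2 - 14*k - 16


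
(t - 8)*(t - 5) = t^2 - 13*t + 40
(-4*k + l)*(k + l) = -4*k^2 - 3*k*l + l^2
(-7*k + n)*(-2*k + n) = 14*k^2 - 9*k*n + n^2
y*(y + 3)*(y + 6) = y^3 + 9*y^2 + 18*y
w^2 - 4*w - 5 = (w - 5)*(w + 1)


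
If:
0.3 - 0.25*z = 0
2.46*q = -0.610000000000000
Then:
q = -0.25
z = 1.20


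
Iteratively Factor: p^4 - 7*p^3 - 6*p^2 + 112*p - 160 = (p - 5)*(p^3 - 2*p^2 - 16*p + 32) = (p - 5)*(p + 4)*(p^2 - 6*p + 8) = (p - 5)*(p - 2)*(p + 4)*(p - 4)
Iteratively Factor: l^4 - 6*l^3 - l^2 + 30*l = (l - 3)*(l^3 - 3*l^2 - 10*l) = l*(l - 3)*(l^2 - 3*l - 10) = l*(l - 3)*(l + 2)*(l - 5)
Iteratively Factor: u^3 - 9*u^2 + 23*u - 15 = (u - 5)*(u^2 - 4*u + 3) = (u - 5)*(u - 3)*(u - 1)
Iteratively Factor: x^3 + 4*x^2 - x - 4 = (x + 4)*(x^2 - 1) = (x + 1)*(x + 4)*(x - 1)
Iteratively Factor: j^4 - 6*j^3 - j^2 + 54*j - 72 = (j - 2)*(j^3 - 4*j^2 - 9*j + 36) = (j - 4)*(j - 2)*(j^2 - 9) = (j - 4)*(j - 2)*(j + 3)*(j - 3)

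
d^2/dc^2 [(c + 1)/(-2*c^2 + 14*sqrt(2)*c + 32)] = ((c + 1)*(2*c - 7*sqrt(2))^2 + (3*c - 7*sqrt(2) + 1)*(-c^2 + 7*sqrt(2)*c + 16))/(-c^2 + 7*sqrt(2)*c + 16)^3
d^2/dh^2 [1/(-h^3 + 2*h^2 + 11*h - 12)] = 2*((3*h - 2)*(h^3 - 2*h^2 - 11*h + 12) - (-3*h^2 + 4*h + 11)^2)/(h^3 - 2*h^2 - 11*h + 12)^3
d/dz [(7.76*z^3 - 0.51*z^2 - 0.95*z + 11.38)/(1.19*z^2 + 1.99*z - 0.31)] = (9.2344*z^4 + 30.8848*z^3 - 7.1012*z^2 - 26.7682*z - 22.3517)/(1.4161*z^4 + 4.7362*z^3 + 3.2223*z^2 - 1.2338*z + 0.0961)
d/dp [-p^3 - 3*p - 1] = -3*p^2 - 3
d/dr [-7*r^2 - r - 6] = -14*r - 1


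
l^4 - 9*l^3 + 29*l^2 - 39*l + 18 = (l - 3)^2*(l - 2)*(l - 1)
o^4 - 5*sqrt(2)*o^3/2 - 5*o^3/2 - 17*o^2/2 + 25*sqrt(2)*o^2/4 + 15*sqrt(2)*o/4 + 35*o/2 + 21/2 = (o - 3)*(o + 1/2)*(o - 7*sqrt(2)/2)*(o + sqrt(2))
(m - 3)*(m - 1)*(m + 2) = m^3 - 2*m^2 - 5*m + 6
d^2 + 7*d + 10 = (d + 2)*(d + 5)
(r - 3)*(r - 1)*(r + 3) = r^3 - r^2 - 9*r + 9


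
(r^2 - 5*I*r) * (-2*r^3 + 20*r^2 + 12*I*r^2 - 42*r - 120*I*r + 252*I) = -2*r^5 + 20*r^4 + 22*I*r^4 + 18*r^3 - 220*I*r^3 - 600*r^2 + 462*I*r^2 + 1260*r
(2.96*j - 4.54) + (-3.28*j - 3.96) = -0.32*j - 8.5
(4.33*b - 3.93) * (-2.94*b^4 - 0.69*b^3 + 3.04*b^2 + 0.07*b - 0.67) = -12.7302*b^5 + 8.5665*b^4 + 15.8749*b^3 - 11.6441*b^2 - 3.1762*b + 2.6331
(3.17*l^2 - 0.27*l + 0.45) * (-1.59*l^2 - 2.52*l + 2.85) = -5.0403*l^4 - 7.5591*l^3 + 8.9994*l^2 - 1.9035*l + 1.2825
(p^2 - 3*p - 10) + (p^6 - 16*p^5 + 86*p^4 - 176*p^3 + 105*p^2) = p^6 - 16*p^5 + 86*p^4 - 176*p^3 + 106*p^2 - 3*p - 10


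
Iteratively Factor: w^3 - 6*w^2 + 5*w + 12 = (w + 1)*(w^2 - 7*w + 12) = (w - 4)*(w + 1)*(w - 3)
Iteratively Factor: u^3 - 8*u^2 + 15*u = (u)*(u^2 - 8*u + 15) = u*(u - 5)*(u - 3)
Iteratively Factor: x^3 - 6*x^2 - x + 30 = (x - 5)*(x^2 - x - 6) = (x - 5)*(x - 3)*(x + 2)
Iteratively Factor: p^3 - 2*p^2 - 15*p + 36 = (p + 4)*(p^2 - 6*p + 9) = (p - 3)*(p + 4)*(p - 3)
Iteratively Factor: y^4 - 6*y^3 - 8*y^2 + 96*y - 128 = (y + 4)*(y^3 - 10*y^2 + 32*y - 32) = (y - 4)*(y + 4)*(y^2 - 6*y + 8) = (y - 4)*(y - 2)*(y + 4)*(y - 4)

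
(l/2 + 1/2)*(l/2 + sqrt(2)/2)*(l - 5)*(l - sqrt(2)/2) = l^4/4 - l^3 + sqrt(2)*l^3/8 - 3*l^2/2 - sqrt(2)*l^2/2 - 5*sqrt(2)*l/8 + l + 5/4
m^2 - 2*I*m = m*(m - 2*I)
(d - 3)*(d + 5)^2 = d^3 + 7*d^2 - 5*d - 75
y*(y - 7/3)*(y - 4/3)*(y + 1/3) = y^4 - 10*y^3/3 + 17*y^2/9 + 28*y/27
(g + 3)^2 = g^2 + 6*g + 9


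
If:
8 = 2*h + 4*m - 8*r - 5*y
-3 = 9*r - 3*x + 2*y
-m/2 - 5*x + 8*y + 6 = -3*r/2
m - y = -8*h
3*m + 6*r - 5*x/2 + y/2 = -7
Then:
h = 559/20924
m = -30757/10462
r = -7945/10462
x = -32387/10462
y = -28521/10462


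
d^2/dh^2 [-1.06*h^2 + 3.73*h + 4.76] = -2.12000000000000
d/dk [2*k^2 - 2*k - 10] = 4*k - 2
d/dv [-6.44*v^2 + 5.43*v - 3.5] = 5.43 - 12.88*v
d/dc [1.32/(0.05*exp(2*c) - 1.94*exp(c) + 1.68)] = (2.5608 - 0.132*exp(c))*exp(c)/(0.05*exp(2*c) - 1.94*exp(c) + 1.68)^2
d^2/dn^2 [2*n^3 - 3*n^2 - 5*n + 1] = 12*n - 6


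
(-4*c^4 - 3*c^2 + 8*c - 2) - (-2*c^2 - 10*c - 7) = -4*c^4 - c^2 + 18*c + 5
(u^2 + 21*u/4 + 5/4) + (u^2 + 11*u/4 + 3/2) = 2*u^2 + 8*u + 11/4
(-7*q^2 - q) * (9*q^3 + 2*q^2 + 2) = -63*q^5 - 23*q^4 - 2*q^3 - 14*q^2 - 2*q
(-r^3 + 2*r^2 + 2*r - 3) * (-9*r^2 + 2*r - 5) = 9*r^5 - 20*r^4 - 9*r^3 + 21*r^2 - 16*r + 15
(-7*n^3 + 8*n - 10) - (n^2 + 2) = -7*n^3 - n^2 + 8*n - 12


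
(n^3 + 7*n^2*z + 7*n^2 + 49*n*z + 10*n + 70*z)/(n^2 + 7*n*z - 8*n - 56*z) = (n^2 + 7*n + 10)/(n - 8)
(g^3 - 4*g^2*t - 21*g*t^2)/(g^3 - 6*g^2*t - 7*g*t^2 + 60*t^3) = g*(g - 7*t)/(g^2 - 9*g*t + 20*t^2)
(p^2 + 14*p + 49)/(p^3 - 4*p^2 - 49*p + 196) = (p + 7)/(p^2 - 11*p + 28)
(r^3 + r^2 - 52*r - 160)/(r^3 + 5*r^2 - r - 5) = (r^2 - 4*r - 32)/(r^2 - 1)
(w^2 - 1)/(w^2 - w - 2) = (w - 1)/(w - 2)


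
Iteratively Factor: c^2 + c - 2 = (c - 1)*(c + 2)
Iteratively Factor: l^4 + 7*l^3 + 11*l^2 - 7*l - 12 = (l + 4)*(l^3 + 3*l^2 - l - 3) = (l + 1)*(l + 4)*(l^2 + 2*l - 3) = (l - 1)*(l + 1)*(l + 4)*(l + 3)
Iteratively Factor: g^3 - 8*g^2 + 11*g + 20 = (g + 1)*(g^2 - 9*g + 20) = (g - 5)*(g + 1)*(g - 4)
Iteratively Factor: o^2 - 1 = (o - 1)*(o + 1)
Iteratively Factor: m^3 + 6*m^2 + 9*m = (m + 3)*(m^2 + 3*m) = (m + 3)^2*(m)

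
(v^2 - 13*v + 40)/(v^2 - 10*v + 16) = (v - 5)/(v - 2)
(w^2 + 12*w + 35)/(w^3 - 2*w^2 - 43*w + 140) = (w + 5)/(w^2 - 9*w + 20)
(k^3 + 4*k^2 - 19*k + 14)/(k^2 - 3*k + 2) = k + 7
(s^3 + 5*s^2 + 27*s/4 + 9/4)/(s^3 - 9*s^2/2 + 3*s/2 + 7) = (4*s^3 + 20*s^2 + 27*s + 9)/(2*(2*s^3 - 9*s^2 + 3*s + 14))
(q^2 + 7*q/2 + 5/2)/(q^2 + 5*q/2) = (q + 1)/q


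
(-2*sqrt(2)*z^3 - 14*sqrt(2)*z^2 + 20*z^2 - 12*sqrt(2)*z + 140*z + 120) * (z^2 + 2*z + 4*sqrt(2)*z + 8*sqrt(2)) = -2*sqrt(2)*z^5 - 18*sqrt(2)*z^4 + 4*z^4 + 36*z^3 + 40*sqrt(2)*z^3 + 80*z^2 + 696*sqrt(2)*z^2 + 48*z + 1600*sqrt(2)*z + 960*sqrt(2)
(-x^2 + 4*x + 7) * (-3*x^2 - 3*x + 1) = 3*x^4 - 9*x^3 - 34*x^2 - 17*x + 7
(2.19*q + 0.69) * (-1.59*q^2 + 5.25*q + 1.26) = -3.4821*q^3 + 10.4004*q^2 + 6.3819*q + 0.8694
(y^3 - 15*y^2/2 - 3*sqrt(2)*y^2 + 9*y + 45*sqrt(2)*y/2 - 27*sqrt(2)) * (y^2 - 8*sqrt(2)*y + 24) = y^5 - 11*sqrt(2)*y^4 - 15*y^4/2 + 81*y^3 + 165*sqrt(2)*y^3/2 - 540*y^2 - 171*sqrt(2)*y^2 + 648*y + 540*sqrt(2)*y - 648*sqrt(2)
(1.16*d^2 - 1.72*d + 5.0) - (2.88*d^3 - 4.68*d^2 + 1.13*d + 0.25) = -2.88*d^3 + 5.84*d^2 - 2.85*d + 4.75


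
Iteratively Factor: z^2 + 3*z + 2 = (z + 1)*(z + 2)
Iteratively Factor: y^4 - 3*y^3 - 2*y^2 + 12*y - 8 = (y - 2)*(y^3 - y^2 - 4*y + 4) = (y - 2)^2*(y^2 + y - 2) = (y - 2)^2*(y + 2)*(y - 1)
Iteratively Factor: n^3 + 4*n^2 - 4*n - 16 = (n + 4)*(n^2 - 4) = (n - 2)*(n + 4)*(n + 2)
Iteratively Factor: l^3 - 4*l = (l)*(l^2 - 4) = l*(l + 2)*(l - 2)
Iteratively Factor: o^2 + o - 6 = (o + 3)*(o - 2)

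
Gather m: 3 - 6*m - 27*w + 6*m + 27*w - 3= 0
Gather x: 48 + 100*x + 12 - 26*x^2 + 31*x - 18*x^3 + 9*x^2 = -18*x^3 - 17*x^2 + 131*x + 60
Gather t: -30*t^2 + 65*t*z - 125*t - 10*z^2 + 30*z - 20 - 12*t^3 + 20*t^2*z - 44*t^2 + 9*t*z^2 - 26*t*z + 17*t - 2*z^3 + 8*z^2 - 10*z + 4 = -12*t^3 + t^2*(20*z - 74) + t*(9*z^2 + 39*z - 108) - 2*z^3 - 2*z^2 + 20*z - 16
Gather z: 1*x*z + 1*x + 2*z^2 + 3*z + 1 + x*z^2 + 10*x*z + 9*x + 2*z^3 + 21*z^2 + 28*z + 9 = 10*x + 2*z^3 + z^2*(x + 23) + z*(11*x + 31) + 10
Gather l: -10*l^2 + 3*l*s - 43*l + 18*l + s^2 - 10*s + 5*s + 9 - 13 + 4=-10*l^2 + l*(3*s - 25) + s^2 - 5*s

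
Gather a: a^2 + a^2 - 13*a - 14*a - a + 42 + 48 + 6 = 2*a^2 - 28*a + 96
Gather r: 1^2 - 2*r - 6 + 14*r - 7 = 12*r - 12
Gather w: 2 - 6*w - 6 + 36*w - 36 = 30*w - 40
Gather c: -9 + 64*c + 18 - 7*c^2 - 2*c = -7*c^2 + 62*c + 9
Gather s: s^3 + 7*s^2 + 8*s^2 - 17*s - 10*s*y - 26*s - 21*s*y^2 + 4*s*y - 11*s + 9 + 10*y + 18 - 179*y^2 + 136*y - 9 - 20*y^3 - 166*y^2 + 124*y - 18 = s^3 + 15*s^2 + s*(-21*y^2 - 6*y - 54) - 20*y^3 - 345*y^2 + 270*y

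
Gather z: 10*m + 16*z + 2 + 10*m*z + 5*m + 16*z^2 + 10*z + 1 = 15*m + 16*z^2 + z*(10*m + 26) + 3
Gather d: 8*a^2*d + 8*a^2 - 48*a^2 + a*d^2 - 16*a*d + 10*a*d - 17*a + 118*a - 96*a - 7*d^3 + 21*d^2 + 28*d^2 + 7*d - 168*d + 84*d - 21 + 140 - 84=-40*a^2 + 5*a - 7*d^3 + d^2*(a + 49) + d*(8*a^2 - 6*a - 77) + 35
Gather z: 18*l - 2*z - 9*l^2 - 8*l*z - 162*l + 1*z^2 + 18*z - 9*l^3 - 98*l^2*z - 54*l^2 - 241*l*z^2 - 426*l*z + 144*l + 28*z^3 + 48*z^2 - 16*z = -9*l^3 - 63*l^2 + 28*z^3 + z^2*(49 - 241*l) + z*(-98*l^2 - 434*l)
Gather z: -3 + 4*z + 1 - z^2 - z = -z^2 + 3*z - 2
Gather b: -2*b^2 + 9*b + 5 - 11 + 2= -2*b^2 + 9*b - 4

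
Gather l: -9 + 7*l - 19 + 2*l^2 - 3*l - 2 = 2*l^2 + 4*l - 30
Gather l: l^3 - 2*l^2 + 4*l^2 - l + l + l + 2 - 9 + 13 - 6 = l^3 + 2*l^2 + l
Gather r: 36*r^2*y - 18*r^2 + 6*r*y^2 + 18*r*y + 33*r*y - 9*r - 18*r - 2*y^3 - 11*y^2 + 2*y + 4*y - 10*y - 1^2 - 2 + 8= r^2*(36*y - 18) + r*(6*y^2 + 51*y - 27) - 2*y^3 - 11*y^2 - 4*y + 5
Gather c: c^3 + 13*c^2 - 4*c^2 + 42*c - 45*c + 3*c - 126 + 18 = c^3 + 9*c^2 - 108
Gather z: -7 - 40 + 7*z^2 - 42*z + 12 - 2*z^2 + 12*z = 5*z^2 - 30*z - 35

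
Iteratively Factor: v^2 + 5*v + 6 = (v + 2)*(v + 3)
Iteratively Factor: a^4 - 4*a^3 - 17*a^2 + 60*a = (a - 3)*(a^3 - a^2 - 20*a) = (a - 3)*(a + 4)*(a^2 - 5*a) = a*(a - 3)*(a + 4)*(a - 5)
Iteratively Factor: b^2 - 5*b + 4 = (b - 1)*(b - 4)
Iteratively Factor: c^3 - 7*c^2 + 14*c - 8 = (c - 2)*(c^2 - 5*c + 4) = (c - 4)*(c - 2)*(c - 1)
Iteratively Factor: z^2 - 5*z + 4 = (z - 4)*(z - 1)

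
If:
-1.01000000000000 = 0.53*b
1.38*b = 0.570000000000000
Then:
No Solution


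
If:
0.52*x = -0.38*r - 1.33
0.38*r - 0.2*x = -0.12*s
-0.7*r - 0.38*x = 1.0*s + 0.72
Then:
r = -1.14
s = 0.73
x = -1.73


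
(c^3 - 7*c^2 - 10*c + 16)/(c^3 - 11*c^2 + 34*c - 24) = (c^2 - 6*c - 16)/(c^2 - 10*c + 24)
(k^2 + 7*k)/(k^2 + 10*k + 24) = k*(k + 7)/(k^2 + 10*k + 24)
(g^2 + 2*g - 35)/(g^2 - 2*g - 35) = (-g^2 - 2*g + 35)/(-g^2 + 2*g + 35)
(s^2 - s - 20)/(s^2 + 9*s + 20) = (s - 5)/(s + 5)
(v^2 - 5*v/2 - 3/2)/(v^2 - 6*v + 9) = (v + 1/2)/(v - 3)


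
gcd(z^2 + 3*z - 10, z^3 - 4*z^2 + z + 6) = z - 2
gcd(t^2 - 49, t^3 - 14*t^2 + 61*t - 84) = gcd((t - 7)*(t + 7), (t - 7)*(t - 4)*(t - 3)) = t - 7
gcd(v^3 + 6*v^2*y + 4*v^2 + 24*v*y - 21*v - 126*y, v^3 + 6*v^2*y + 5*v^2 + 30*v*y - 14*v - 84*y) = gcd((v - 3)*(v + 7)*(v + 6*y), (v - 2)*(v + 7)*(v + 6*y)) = v^2 + 6*v*y + 7*v + 42*y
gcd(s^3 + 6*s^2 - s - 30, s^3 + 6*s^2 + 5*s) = s + 5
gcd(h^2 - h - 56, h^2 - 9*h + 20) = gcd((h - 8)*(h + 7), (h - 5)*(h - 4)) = 1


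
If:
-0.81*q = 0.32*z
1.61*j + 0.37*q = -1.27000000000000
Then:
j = 0.0907905835442067*z - 0.788819875776398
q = -0.395061728395062*z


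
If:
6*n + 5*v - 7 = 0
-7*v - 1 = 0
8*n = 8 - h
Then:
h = -16/7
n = 9/7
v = -1/7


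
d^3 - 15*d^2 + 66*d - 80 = (d - 8)*(d - 5)*(d - 2)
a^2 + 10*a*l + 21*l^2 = (a + 3*l)*(a + 7*l)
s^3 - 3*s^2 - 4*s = s*(s - 4)*(s + 1)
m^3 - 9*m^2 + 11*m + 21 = (m - 7)*(m - 3)*(m + 1)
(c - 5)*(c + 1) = c^2 - 4*c - 5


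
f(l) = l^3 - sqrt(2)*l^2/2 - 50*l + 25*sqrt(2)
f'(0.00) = -50.00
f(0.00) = 35.36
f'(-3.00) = -18.76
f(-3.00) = 151.99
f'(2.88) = -29.19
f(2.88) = -90.62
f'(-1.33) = -42.81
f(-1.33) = 98.25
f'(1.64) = -44.25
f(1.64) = -44.14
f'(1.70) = -43.73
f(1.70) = -46.78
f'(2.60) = -33.40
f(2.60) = -81.85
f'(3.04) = -26.57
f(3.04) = -95.08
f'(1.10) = -47.93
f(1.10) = -19.17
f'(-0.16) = -49.70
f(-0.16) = 43.33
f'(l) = 3*l^2 - sqrt(2)*l - 50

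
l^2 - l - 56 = (l - 8)*(l + 7)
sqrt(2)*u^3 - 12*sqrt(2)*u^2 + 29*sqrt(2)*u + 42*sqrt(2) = (u - 7)*(u - 6)*(sqrt(2)*u + sqrt(2))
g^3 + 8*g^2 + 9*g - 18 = (g - 1)*(g + 3)*(g + 6)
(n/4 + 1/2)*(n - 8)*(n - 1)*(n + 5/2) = n^4/4 - 9*n^3/8 - 55*n^2/8 - 9*n/4 + 10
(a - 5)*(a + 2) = a^2 - 3*a - 10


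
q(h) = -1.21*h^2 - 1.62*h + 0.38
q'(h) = -2.42*h - 1.62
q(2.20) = -9.04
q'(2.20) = -6.94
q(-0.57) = 0.91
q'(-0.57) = -0.24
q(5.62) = -46.94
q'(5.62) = -15.22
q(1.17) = -3.17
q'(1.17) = -4.45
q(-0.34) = 0.79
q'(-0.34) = -0.80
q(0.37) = -0.39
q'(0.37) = -2.52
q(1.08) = -2.78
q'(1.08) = -4.23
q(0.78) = -1.62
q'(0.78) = -3.51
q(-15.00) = -247.57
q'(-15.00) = 34.68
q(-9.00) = -83.05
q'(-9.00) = 20.16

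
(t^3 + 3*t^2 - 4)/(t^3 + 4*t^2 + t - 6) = (t + 2)/(t + 3)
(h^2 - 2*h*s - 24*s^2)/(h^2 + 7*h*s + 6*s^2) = (h^2 - 2*h*s - 24*s^2)/(h^2 + 7*h*s + 6*s^2)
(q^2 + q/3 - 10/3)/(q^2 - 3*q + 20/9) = 3*(q + 2)/(3*q - 4)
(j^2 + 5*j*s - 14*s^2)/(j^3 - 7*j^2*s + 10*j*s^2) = (-j - 7*s)/(j*(-j + 5*s))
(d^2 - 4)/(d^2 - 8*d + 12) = (d + 2)/(d - 6)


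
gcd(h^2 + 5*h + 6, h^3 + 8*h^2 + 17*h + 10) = h + 2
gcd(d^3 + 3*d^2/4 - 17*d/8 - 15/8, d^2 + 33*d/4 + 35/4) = d + 5/4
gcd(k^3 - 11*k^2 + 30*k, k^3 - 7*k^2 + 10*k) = k^2 - 5*k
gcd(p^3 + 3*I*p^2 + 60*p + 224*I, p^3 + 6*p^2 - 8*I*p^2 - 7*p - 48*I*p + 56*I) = p - 8*I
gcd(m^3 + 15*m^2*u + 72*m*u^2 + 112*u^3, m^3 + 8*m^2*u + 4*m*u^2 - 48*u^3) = m + 4*u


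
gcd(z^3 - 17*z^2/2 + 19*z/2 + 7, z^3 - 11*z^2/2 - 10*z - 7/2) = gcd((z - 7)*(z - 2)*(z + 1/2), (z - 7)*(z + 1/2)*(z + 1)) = z^2 - 13*z/2 - 7/2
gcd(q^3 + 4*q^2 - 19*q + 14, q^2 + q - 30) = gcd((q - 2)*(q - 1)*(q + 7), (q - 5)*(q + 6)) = 1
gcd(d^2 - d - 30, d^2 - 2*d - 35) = d + 5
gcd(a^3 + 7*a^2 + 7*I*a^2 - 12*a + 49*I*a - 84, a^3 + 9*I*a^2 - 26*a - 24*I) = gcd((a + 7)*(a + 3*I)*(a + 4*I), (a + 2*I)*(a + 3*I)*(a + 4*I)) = a^2 + 7*I*a - 12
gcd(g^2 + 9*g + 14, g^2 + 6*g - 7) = g + 7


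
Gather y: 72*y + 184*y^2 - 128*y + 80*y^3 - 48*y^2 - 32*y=80*y^3 + 136*y^2 - 88*y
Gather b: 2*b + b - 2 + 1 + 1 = 3*b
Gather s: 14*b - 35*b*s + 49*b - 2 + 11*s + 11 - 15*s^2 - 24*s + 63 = 63*b - 15*s^2 + s*(-35*b - 13) + 72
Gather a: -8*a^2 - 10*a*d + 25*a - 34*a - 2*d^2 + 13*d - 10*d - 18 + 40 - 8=-8*a^2 + a*(-10*d - 9) - 2*d^2 + 3*d + 14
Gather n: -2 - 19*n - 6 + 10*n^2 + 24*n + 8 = 10*n^2 + 5*n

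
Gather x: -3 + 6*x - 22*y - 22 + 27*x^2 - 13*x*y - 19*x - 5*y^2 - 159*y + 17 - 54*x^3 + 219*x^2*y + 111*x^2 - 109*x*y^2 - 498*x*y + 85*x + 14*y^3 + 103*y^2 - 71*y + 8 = -54*x^3 + x^2*(219*y + 138) + x*(-109*y^2 - 511*y + 72) + 14*y^3 + 98*y^2 - 252*y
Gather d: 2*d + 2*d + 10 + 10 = 4*d + 20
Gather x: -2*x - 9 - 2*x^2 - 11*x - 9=-2*x^2 - 13*x - 18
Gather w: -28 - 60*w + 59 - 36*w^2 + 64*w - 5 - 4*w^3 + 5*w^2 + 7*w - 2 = -4*w^3 - 31*w^2 + 11*w + 24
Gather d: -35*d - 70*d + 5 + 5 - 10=-105*d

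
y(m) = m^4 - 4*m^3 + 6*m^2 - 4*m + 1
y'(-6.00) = -1372.00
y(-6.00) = 2401.00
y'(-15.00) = -16384.00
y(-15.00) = 65536.00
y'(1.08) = 0.00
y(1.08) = 0.00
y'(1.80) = 2.05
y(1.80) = 0.41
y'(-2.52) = -174.46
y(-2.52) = 153.52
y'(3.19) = 42.01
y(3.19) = 23.00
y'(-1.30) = -48.67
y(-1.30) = 27.98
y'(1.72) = 1.49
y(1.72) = 0.27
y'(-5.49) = -1093.44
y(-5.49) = 1774.10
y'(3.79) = 86.87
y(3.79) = 60.59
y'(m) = 4*m^3 - 12*m^2 + 12*m - 4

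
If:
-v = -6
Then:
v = 6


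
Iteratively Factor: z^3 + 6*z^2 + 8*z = (z + 2)*(z^2 + 4*z) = (z + 2)*(z + 4)*(z)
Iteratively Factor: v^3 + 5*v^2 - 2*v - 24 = (v - 2)*(v^2 + 7*v + 12) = (v - 2)*(v + 4)*(v + 3)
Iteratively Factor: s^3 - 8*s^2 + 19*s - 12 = (s - 3)*(s^2 - 5*s + 4) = (s - 4)*(s - 3)*(s - 1)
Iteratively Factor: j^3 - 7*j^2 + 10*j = (j)*(j^2 - 7*j + 10) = j*(j - 5)*(j - 2)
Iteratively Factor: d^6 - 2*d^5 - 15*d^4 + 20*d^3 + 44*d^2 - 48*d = (d + 3)*(d^5 - 5*d^4 + 20*d^2 - 16*d) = (d - 1)*(d + 3)*(d^4 - 4*d^3 - 4*d^2 + 16*d) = (d - 2)*(d - 1)*(d + 3)*(d^3 - 2*d^2 - 8*d) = (d - 2)*(d - 1)*(d + 2)*(d + 3)*(d^2 - 4*d) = (d - 4)*(d - 2)*(d - 1)*(d + 2)*(d + 3)*(d)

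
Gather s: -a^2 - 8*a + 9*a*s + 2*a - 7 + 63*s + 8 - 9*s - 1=-a^2 - 6*a + s*(9*a + 54)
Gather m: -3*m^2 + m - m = -3*m^2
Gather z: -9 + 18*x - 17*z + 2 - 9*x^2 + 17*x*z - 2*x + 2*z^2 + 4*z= -9*x^2 + 16*x + 2*z^2 + z*(17*x - 13) - 7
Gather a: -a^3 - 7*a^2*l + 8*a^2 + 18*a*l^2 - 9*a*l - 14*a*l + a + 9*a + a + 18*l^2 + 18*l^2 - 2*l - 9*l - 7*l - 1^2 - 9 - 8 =-a^3 + a^2*(8 - 7*l) + a*(18*l^2 - 23*l + 11) + 36*l^2 - 18*l - 18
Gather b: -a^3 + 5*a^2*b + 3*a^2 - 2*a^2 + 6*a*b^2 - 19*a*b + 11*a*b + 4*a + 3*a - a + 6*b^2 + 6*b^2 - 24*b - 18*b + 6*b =-a^3 + a^2 + 6*a + b^2*(6*a + 12) + b*(5*a^2 - 8*a - 36)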